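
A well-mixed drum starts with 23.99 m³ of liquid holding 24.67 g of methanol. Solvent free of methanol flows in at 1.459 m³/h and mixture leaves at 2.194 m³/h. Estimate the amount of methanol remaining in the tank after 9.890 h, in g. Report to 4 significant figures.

Let m(t) be the amount of methanol. Volume: V(t) = V₀ + (Q_in − Q_out) t = 23.99 − 0.735000 t; V(9.890) = 16.7208 m³.
No methanol enters, so dm/dt = −Q_out · (m/V).
dm/m = −Q_out dt/(V₀ − 0.735000 t); integrating gives ln(m/m₀) = −(Q_out/(Q_in−Q_out)) ln(V/V₀).
m = m₀ (V₀/V)^(Q_out/(Q_in−Q_out)) = 24.67 × (23.99/16.7208)^(-2.98503) = 8.39846 g.

8.398 g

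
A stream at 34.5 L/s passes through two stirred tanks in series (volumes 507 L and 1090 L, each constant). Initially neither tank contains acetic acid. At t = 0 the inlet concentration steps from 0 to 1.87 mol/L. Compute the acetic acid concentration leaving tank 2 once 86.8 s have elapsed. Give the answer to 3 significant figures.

1.65 mol/L

Time constants: τᵢ = Vᵢ/Q for each well-mixed tank.
τ₁ = 507/34.5 = 14.696 s; τ₂ = 1090/34.5 = 31.594 s.
Solving the cascade with C₁(0)=C₂(0)=0 gives C₂(t) = C_in[1 − (τ₁ e^(−t/τ₁) − τ₂ e^(−t/τ₂))/(τ₁ − τ₂)].
At t = 86.8: e^(−t/τ₁) = 0.0027217, e^(−t/τ₂) = 0.064098.
C₂ = 1.87·[1 − (14.696·0.0027217 − 31.594·0.064098)/(-16.899)] = 1.87·0.88253 = 1.6503 mol/L.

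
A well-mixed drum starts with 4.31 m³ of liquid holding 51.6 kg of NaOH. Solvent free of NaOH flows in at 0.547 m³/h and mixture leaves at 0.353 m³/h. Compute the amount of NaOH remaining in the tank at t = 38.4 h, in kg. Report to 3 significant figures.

Let m(t) be the amount of NaOH. Volume: V(t) = V₀ + (Q_in − Q_out) t = 4.31 + 0.19400 t; V(38.4) = 11.760 m³.
Solute balance: dm/dt = 0 − Q_out C = −Q_out m/V(t).
Separate: dm/m = −Q_out dt/V(t) ⇒ ln(m/m₀) = −(Q_out/(Q_in−Q_out)) ln(V/V₀).
m = m₀ (V₀/V)^(Q_out/(Q_in−Q_out)) = 51.6 × (4.31/11.760)^(1.8196) = 8.3074 kg.

8.31 kg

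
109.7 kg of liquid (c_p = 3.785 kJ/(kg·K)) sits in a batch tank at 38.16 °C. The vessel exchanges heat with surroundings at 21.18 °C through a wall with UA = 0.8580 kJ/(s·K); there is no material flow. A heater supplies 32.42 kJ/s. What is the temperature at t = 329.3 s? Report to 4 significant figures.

M c_p dT/dt = −UA(T − T_amb) + Q̇.
dT/dt = (T_ss − T)/τ with T_ss = T_amb + Q̇/UA = 21.18 + 32.42/0.8580 = 58.9655 °C, τ = M c_p/UA = 109.7·3.785/0.8580 = 483.933 s.
This is linear first-order; T(t) = T_ss + (T₀ − T_ss) e^(−t/τ).
T(329.3) = 58.9655 + (-20.8055)·0.506381 = 48.4300 °C.

48.43 °C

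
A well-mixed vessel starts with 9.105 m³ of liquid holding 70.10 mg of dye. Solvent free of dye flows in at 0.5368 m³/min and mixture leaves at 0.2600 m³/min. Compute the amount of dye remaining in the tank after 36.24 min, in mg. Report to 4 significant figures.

Total volume: dV/dt = Q_in − Q_out = 0.276800 m³/min, so V(t) = 9.105 + 0.276800 t and V(36.24) = 19.1362 m³.
Solute balance: dm/dt = 0 − Q_out C = −Q_out m/V(t).
dm/m = −Q_out dt/(V₀ + 0.276800 t); integrating gives ln(m/m₀) = −(Q_out/(Q_in−Q_out)) ln(V/V₀).
m = m₀ (V₀/V)^(Q_out/(Q_in−Q_out)) = 70.10 × (9.105/19.1362)^(0.939306) = 34.8915 mg.

34.89 mg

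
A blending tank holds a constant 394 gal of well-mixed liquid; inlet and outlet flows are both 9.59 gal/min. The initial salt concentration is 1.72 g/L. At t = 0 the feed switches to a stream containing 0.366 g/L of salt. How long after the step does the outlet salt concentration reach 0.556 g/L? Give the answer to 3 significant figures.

80.7 min

Transient balance on the dissolved component: V dC/dt = Q(C_in − C), so τ = V/Q = 41.084 min.
C(t) = C_in + (C₀ − C_in) e^(−t/τ). Set C = 0.556 and solve for t:
e^(−t/τ) = (C − C_in)/(C₀ − C_in) = (0.556 − 0.366)/(1.72 − 0.366) = 0.14032
t = −τ ln(…) = 41.084 × 1.9638 = 80.681 min.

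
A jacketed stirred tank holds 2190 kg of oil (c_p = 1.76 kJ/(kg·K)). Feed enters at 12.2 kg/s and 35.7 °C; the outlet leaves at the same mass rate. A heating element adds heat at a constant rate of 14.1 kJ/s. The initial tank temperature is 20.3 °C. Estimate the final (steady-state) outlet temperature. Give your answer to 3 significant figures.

M c_p dT/dt = ṁ c_p (T_in − T) + Q̇.
At steady state dT/dt = 0 ⇒ T_ss = T_in + Q̇/(ṁ c_p) = 35.7 + 14.1/(12.2·1.76) = 36.357 °C.

36.4 °C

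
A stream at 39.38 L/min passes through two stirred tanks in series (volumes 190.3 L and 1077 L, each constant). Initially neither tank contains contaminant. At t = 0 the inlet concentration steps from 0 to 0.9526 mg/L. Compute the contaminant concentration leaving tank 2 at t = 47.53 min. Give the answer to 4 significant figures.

Each tank obeys Vᵢ dCᵢ/dt = Q(Cᵢ₋₁ − Cᵢ), so τᵢ = Vᵢ/Q.
τ₁ = 190.3/39.38 = 4.83240 min; τ₂ = 1077/39.38 = 27.3489 min.
Tank 1: C₁ = C_in(1 − e^(−t/τ₁)). Tank 2 (τ₁ ≠ τ₂): C₂ = C_in[1 − (τ₁ e^(−t/τ₁) − τ₂ e^(−t/τ₂))/(τ₁ − τ₂)].
At t = 47.53: e^(−t/τ₁) = 5.35075e-05, e^(−t/τ₂) = 0.175887.
C₂ = 0.9526·[1 − (4.83240·5.35075e-05 − 27.3489·0.175887)/(-22.5165)] = 0.9526·0.786376 = 0.749102 mg/L.

0.7491 mg/L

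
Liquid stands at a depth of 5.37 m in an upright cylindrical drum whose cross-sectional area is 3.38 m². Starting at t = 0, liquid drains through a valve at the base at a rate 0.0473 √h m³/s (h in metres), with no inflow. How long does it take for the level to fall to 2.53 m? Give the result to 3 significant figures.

104 s

Mass balance (ρ constant): A dh/dt = −0.0473 √h.
∫ h^(−1/2) dh = −(0.0473/A) ∫ dt, giving 2√h = 2√h₀ − (0.0473/A) t.
t = 2A(√h₀ − √h)/0.0473 = 2·3.38·(√5.37 − √2.53)/0.0473
  = 6.7600 × (2.3173 − 1.5906) / 0.0473 = 103.86 s.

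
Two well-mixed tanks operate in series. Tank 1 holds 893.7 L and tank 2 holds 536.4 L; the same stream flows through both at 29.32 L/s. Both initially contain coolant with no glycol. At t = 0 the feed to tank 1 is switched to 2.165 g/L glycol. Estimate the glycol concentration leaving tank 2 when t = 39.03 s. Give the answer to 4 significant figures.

Each tank obeys Vᵢ dCᵢ/dt = Q(Cᵢ₋₁ − Cᵢ), so τᵢ = Vᵢ/Q.
τ₁ = 893.7/29.32 = 30.4809 s; τ₂ = 536.4/29.32 = 18.2947 s.
Solving the cascade with C₁(0)=C₂(0)=0 gives C₂(t) = C_in[1 − (τ₁ e^(−t/τ₁) − τ₂ e^(−t/τ₂))/(τ₁ − τ₂)].
At t = 39.03: e^(−t/τ₁) = 0.277906, e^(−t/τ₂) = 0.118433.
C₂ = 2.165·[1 − (30.4809·0.277906 − 18.2947·0.118433)/(12.1862)] = 2.165·0.482685 = 1.04501 g/L.

1.045 g/L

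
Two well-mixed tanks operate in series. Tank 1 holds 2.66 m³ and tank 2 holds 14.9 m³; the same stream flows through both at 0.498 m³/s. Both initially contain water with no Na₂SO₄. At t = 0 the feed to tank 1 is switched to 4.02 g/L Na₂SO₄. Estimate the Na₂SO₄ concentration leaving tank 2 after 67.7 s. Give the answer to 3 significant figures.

Each tank obeys Vᵢ dCᵢ/dt = Q(Cᵢ₋₁ − Cᵢ), so τᵢ = Vᵢ/Q.
τ₁ = 2.66/0.498 = 5.3414 s; τ₂ = 14.9/0.498 = 29.920 s.
Solving the cascade with C₁(0)=C₂(0)=0 gives C₂(t) = C_in[1 − (τ₁ e^(−t/τ₁) − τ₂ e^(−t/τ₂))/(τ₁ − τ₂)].
At t = 67.7: e^(−t/τ₁) = 3.1294e-06, e^(−t/τ₂) = 0.10407.
C₂ = 4.02·[1 − (5.3414·3.1294e-06 − 29.920·0.10407)/(-24.578)] = 4.02·0.87332 = 3.5107 g/L.

3.51 g/L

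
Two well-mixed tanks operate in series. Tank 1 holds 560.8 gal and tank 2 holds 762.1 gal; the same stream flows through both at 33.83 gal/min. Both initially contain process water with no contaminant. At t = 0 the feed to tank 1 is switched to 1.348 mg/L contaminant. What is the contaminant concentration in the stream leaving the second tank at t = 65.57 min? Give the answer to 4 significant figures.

1.142 mg/L

Each tank obeys Vᵢ dCᵢ/dt = Q(Cᵢ₋₁ − Cᵢ), so τᵢ = Vᵢ/Q.
τ₁ = 560.8/33.83 = 16.5770 min; τ₂ = 762.1/33.83 = 22.5273 min.
Solving the cascade with C₁(0)=C₂(0)=0 gives C₂(t) = C_in[1 − (τ₁ e^(−t/τ₁) − τ₂ e^(−t/τ₂))/(τ₁ − τ₂)].
At t = 65.57: e^(−t/τ₁) = 0.0191495, e^(−t/τ₂) = 0.0544384.
C₂ = 1.348·[1 − (16.5770·0.0191495 − 22.5273·0.0544384)/(-5.95034)] = 1.348·0.847250 = 1.14209 mg/L.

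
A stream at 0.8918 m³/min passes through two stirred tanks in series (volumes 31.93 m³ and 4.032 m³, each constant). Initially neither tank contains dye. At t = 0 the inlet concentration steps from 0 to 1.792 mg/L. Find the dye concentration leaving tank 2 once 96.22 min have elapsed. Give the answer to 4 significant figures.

Each tank obeys Vᵢ dCᵢ/dt = Q(Cᵢ₋₁ − Cᵢ), so τᵢ = Vᵢ/Q.
τ₁ = 31.93/0.8918 = 35.8040 min; τ₂ = 4.032/0.8918 = 4.52119 min.
Solving the cascade with C₁(0)=C₂(0)=0 gives C₂(t) = C_in[1 − (τ₁ e^(−t/τ₁) − τ₂ e^(−t/τ₂))/(τ₁ − τ₂)].
At t = 96.22: e^(−t/τ₁) = 0.0680570, e^(−t/τ₂) = 5.71937e-10.
C₂ = 1.792·[1 − (35.8040·0.0680570 − 4.52119·5.71937e-10)/(31.2828)] = 1.792·0.922107 = 1.65242 mg/L.

1.652 mg/L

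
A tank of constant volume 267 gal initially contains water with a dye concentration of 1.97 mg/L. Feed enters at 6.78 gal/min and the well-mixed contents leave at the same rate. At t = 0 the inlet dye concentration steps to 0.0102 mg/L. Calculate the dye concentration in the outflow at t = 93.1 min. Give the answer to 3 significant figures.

Transient balance on the dissolved component: V dC/dt = Q(C_in − C).
Rewrite as dC/dt + C/τ = C_in/τ, τ = V/Q = 39.381 min.
This is linear first-order; C(t) = C_in + (C₀ − C_in) e^(−t/τ).
C(93.1) = 0.0102 + (1.97 − 0.0102)·e^(−93.1/39.381) = 0.0102 + (1.9598)·0.094033 = 0.19449 mg/L.

0.194 mg/L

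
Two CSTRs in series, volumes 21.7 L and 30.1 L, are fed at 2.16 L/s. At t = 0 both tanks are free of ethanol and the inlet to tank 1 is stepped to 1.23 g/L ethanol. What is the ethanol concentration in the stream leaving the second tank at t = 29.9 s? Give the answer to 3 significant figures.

Species balance on tank i: dCᵢ/dt = (Cᵢ₋₁ − Cᵢ)/τᵢ with τᵢ = Vᵢ/Q.
τ₁ = 21.7/2.16 = 10.046 s; τ₂ = 30.1/2.16 = 13.935 s.
Solving the cascade with C₁(0)=C₂(0)=0 gives C₂(t) = C_in[1 − (τ₁ e^(−t/τ₁) − τ₂ e^(−t/τ₂))/(τ₁ − τ₂)].
At t = 29.9: e^(−t/τ₁) = 0.050985, e^(−t/τ₂) = 0.11699.
C₂ = 1.23·[1 − (10.046·0.050985 − 13.935·0.11699)/(-3.8889)] = 1.23·0.71249 = 0.87636 g/L.

0.876 g/L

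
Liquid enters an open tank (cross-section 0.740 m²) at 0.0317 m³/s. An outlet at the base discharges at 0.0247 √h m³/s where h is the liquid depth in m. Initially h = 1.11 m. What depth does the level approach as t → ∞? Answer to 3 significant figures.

A dh/dt = Q_in − 0.0247 √h. Steady state requires inflow = outflow:
Q_in = 0.0247 √h_ss ⇒ √h_ss = 0.0317/0.0247 = 1.2834.
h_ss = 1.2834² = 1.6471 m. (Since h₀ = 1.11 m < h_ss, the level will rise toward this value.)

1.65 m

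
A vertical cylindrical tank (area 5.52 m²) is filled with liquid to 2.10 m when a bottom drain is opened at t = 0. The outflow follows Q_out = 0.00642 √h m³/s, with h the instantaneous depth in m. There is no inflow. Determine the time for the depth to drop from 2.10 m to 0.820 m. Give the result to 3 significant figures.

With no inflow, A dh/dt = −0.00642 √h.
This is separable: 2 d(√h)/dt = −0.00642/A, so √h = √h₀ − (0.00642/(2A)) t.
t = 2A(√h₀ − √h)/0.00642 = 2·5.52·(√2.10 − √0.820)/0.00642
  = 11.040 × (1.4491 − 0.90554) / 0.00642 = 934.79 s.

935 s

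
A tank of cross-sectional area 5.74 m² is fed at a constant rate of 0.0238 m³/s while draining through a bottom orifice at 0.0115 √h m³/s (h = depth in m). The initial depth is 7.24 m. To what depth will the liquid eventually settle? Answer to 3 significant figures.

A dh/dt = Q_in − 0.0115 √h. Steady state requires inflow = outflow:
Q_in = 0.0115 √h_ss ⇒ √h_ss = 0.0238/0.0115 = 2.0696.
h_ss = 2.0696² = 4.2831 m. (Since h₀ = 7.24 m > h_ss, the level will fall toward this value.)

4.28 m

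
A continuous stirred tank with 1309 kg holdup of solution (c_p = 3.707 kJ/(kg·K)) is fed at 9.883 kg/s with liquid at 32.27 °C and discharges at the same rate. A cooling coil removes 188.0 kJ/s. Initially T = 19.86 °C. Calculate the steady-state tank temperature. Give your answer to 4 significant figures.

27.14 °C

M c_p dT/dt = ṁ c_p (T_in − T) − Q̇.
At steady state dT/dt = 0 ⇒ T_ss = T_in − Q̇/(ṁ c_p) = 32.27 − 188.0/(9.883·3.707) = 27.1385 °C.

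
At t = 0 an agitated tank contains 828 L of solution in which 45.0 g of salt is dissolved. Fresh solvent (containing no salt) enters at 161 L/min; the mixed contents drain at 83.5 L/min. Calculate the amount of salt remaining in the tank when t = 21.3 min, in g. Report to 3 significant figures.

13.8 g

Total volume: dV/dt = Q_in − Q_out = 77.500 L/min, so V(t) = 828 + 77.500 t and V(21.3) = 2478.8 L.
Solute balance: dm/dt = 0 − Q_out C = −Q_out m/V(t).
dm/m = −Q_out dt/(V₀ + 77.500 t); integrating gives ln(m/m₀) = −(Q_out/(Q_in−Q_out)) ln(V/V₀).
m = m₀ (V₀/V)^(Q_out/(Q_in−Q_out)) = 45.0 × (828/2478.8)^(1.0774) = 13.808 g.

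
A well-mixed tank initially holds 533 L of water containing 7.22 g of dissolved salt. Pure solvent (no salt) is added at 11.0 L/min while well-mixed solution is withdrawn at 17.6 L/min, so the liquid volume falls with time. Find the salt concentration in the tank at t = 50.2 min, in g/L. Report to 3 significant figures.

Let m(t) be the amount of salt. Volume: V(t) = V₀ + (Q_in − Q_out) t = 533 − 6.6000 t; V(50.2) = 201.68 L.
Solute balance: dm/dt = 0 − Q_out C = −Q_out m/V(t).
dm/m = −Q_out dt/(V₀ − 6.6000 t); integrating gives ln(m/m₀) = −(Q_out/(Q_in−Q_out)) ln(V/V₀).
m = m₀ (V₀/V)^(Q_out/(Q_in−Q_out)) = 7.22 × (533/201.68)^(-2.6667) = 0.54079 g.
C = m/V = 0.54079/201.68 = 0.0026814 g/L.

0.00268 g/L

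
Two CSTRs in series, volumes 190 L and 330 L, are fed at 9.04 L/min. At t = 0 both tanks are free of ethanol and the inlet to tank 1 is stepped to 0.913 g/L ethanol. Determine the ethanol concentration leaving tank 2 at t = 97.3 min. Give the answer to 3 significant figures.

0.775 g/L

Time constants: τᵢ = Vᵢ/Q for each well-mixed tank.
τ₁ = 190/9.04 = 21.018 min; τ₂ = 330/9.04 = 36.504 min.
Solving the cascade with C₁(0)=C₂(0)=0 gives C₂(t) = C_in[1 − (τ₁ e^(−t/τ₁) − τ₂ e^(−t/τ₂))/(τ₁ − τ₂)].
At t = 97.3: e^(−t/τ₁) = 0.0097603, e^(−t/τ₂) = 0.069569.
C₂ = 0.913·[1 − (21.018·0.0097603 − 36.504·0.069569)/(-15.487)] = 0.913·0.84926 = 0.77538 g/L.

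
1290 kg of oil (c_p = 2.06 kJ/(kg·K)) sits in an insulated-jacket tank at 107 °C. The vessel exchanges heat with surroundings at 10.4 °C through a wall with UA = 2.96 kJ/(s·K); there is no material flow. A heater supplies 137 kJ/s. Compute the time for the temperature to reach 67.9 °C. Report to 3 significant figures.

1350 s

M c_p dT/dt = −UA(T − T_amb) + Q̇.
τ = M c_p/UA = 897.77 s; T_ss = T_amb + Q̇/UA = 10.4 + 137/2.96 = 56.684 °C.
T(t) = T_ss + (T₀ − T_ss)e^(−t/τ); set T = 67.9:
t = −τ ln[(T − T_ss)/(T₀ − T_ss)] = −897.77 · ln(0.22291) = 1347.5 s.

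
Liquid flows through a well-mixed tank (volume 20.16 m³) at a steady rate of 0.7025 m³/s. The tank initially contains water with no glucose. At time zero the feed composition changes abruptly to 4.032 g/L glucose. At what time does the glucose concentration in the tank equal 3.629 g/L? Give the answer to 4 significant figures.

66.09 s

Transient balance on the dissolved component: V dC/dt = Q(C_in − C), so τ = V/Q = 28.6975 s.
C(t) = C_in + (C₀ − C_in) e^(−t/τ). Set C = 3.629 and solve for t:
e^(−t/τ) = (C − C_in)/(C₀ − C_in) = (3.629 − 4.032)/(0 − 4.032) = 0.0999504
t = −τ ln(…) = 28.6975 × 2.30308 = 66.0927 s.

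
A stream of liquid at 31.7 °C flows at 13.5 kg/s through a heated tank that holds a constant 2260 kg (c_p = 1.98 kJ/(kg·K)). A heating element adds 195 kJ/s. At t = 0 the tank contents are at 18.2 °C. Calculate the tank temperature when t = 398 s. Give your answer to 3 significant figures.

Heat balance on the well-mixed liquid: M c_p dT/dt = ṁ c_p (T_in − T) + 195.
τ = M/ṁ = 167.41 s; T_ss = T_in + Q̇/(ṁ c_p) = 31.7 + 195/(13.5·1.98) = 38.995 °C.
T approaches T_ss exponentially: T(t) = T_ss + (T₀ − T_ss) e^(−t/τ).
T(398) = 38.995 + (-20.795)·e^(−398/167.41) = 38.995 + (-20.795)·0.092788 = 37.066 °C.

37.1 °C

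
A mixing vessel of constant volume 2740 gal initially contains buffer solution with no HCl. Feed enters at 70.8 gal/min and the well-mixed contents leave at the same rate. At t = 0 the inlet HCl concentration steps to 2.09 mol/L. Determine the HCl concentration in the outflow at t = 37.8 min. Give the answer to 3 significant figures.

1.30 mol/L

Species balance on the tank: V dC/dt = Q(C_in − C).
Time constant τ = V/Q = 2740/70.8 = 38.701 min.
C approaches C_in exponentially: C(t) = C_in + (C₀ − C_in) e^(−t/τ).
C(37.8) = 2.09 + (0 − 2.09)·e^(−37.8/38.701) = 2.09 + (-2.0900)·0.37654 = 1.3030 mol/L.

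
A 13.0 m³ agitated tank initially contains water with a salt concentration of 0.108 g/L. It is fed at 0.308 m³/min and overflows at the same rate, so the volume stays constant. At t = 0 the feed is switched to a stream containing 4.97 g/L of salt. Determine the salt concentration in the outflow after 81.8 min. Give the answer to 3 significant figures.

4.27 g/L

Mass balance on the solute (V constant): V dC/dt = Q(C_in − C).
So dC/dt = (C_in − C)/τ with τ = V/Q = 13.0/0.308 = 42.208 min.
This is linear first-order; C(t) = C_in + (C₀ − C_in) e^(−t/τ).
C(81.8) = 4.97 + (0.108 − 4.97)·e^(−81.8/42.208) = 4.97 + (-4.8620)·0.14399 = 4.2699 g/L.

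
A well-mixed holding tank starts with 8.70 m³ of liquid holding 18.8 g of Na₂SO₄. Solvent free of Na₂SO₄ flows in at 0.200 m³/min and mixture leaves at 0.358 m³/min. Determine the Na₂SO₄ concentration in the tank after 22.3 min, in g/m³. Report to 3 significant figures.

1.12 g/m³

Let m(t) be the amount of Na₂SO₄. Volume: V(t) = V₀ + (Q_in − Q_out) t = 8.70 − 0.15800 t; V(22.3) = 5.1766 m³.
No Na₂SO₄ enters, so dm/dt = −Q_out · (m/V).
dm/m = −Q_out dt/(V₀ − 0.15800 t); integrating gives ln(m/m₀) = −(Q_out/(Q_in−Q_out)) ln(V/V₀).
m = m₀ (V₀/V)^(Q_out/(Q_in−Q_out)) = 18.8 × (8.70/5.1766)^(-2.2658) = 5.7979 g.
C = m/V = 5.7979/5.1766 = 1.1200 g/m³.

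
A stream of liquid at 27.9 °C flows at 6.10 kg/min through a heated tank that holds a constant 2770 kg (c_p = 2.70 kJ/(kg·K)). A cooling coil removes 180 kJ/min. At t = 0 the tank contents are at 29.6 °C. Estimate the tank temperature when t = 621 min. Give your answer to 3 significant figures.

20.2 °C

M c_p dT/dt = ṁ c_p (T_in − T) − Q̇.
τ = M/ṁ = 454.10 min; T_ss = T_in − Q̇/(ṁ c_p) = 27.9 − 180/(6.10·2.70) = 16.971 °C.
Integrating: T(t) = T_ss + (T₀ − T_ss) e^(−t/τ).
T(621) = 16.971 + (12.629)·e^(−621/454.10) = 16.971 + (12.629)·0.25473 = 20.188 °C.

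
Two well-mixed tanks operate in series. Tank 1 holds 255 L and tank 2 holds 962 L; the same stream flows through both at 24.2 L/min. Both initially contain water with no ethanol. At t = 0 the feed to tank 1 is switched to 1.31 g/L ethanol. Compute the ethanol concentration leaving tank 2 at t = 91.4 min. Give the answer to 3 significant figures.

Each tank obeys Vᵢ dCᵢ/dt = Q(Cᵢ₋₁ − Cᵢ), so τᵢ = Vᵢ/Q.
τ₁ = 255/24.2 = 10.537 min; τ₂ = 962/24.2 = 39.752 min.
Solving the cascade with C₁(0)=C₂(0)=0 gives C₂(t) = C_in[1 − (τ₁ e^(−t/τ₁) − τ₂ e^(−t/τ₂))/(τ₁ − τ₂)].
At t = 91.4: e^(−t/τ₁) = 0.00017097, e^(−t/τ₂) = 0.10033.
C₂ = 1.31·[1 − (10.537·0.00017097 − 39.752·0.10033)/(-29.215)] = 1.31·0.86354 = 1.1312 g/L.

1.13 g/L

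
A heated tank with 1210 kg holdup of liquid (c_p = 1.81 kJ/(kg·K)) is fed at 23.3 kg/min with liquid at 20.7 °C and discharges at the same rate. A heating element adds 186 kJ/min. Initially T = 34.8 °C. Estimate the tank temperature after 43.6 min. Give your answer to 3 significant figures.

29.3 °C

Heat balance on the well-mixed liquid: M c_p dT/dt = ṁ c_p (T_in − T) + 186.
Rearrange: dT/dt = (T_ss − T)/τ with τ = M/ṁ = 51.931 min and T_ss = T_in + Q̇/(ṁ c_p) = 25.110 °C.
Integrating: T(t) = T_ss + (T₀ − T_ss) e^(−t/τ).
T(43.6) = 25.110 + (9.6896)·e^(−43.6/51.931) = 25.110 + (9.6896)·0.43190 = 29.295 °C.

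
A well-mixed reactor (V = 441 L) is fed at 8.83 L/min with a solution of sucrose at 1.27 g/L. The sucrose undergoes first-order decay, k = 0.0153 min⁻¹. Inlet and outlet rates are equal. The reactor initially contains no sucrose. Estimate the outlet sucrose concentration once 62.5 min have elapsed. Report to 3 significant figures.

0.641 g/L

Accumulation = in − out − consumed: V dC/dt = Q C_in − Q C − k V C.
This is linear with rate a = Q/V + k = 0.035323 min⁻¹.
C_ss = Q C_in/(Q + kV) = 0.71990 g/L; C(t) = C_ss + (C₀ − C_ss) e^(−a t).
C(62.5) = 0.71990 + (-0.71990)·e^(−0.035323·62.5) = 0.71990 + (-0.71990)·0.10996 = 0.64074 g/L.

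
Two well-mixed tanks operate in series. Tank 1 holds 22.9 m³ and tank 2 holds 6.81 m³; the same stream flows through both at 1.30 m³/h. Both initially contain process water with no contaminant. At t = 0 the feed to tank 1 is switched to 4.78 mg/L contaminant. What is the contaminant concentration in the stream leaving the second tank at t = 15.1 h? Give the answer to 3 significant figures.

Species balance on tank i: dCᵢ/dt = (Cᵢ₋₁ − Cᵢ)/τᵢ with τᵢ = Vᵢ/Q.
τ₁ = 22.9/1.30 = 17.615 h; τ₂ = 6.81/1.30 = 5.2385 h.
Solving the cascade with C₁(0)=C₂(0)=0 gives C₂(t) = C_in[1 − (τ₁ e^(−t/τ₁) − τ₂ e^(−t/τ₂))/(τ₁ − τ₂)].
At t = 15.1: e^(−t/τ₁) = 0.42435, e^(−t/τ₂) = 0.055993.
C₂ = 4.78·[1 − (17.615·0.42435 − 5.2385·0.055993)/(12.377)] = 4.78·0.41975 = 2.0064 mg/L.

2.01 mg/L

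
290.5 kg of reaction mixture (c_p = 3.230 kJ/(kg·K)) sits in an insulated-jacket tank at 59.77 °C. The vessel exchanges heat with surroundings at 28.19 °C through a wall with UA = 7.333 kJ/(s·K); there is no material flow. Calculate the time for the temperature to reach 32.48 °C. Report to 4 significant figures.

255.4 s

First-law balance (no shaft work): M c_p dT/dt = −UA(T − T_amb).
τ = M c_p/UA = 127.958 s; T_ss = T_amb = 28.1900 °C.
T(t) = T_ss + (T₀ − T_ss)e^(−t/τ); set T = 32.48:
t = −τ ln[(T − T_ss)/(T₀ − T_ss)] = −127.958 · ln(0.135845) = 255.434 s.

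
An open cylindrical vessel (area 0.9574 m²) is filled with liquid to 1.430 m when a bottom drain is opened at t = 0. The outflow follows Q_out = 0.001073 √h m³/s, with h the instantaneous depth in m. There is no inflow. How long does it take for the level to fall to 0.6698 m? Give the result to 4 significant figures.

673.5 s

Unsteady balance on liquid volume: A dh/dt = −0.001073 √h.
Separate and integrate: 2(√h − √h₀) = −(0.001073/A) t.
t = 2A(√h₀ − √h)/0.001073 = 2·0.9574·(√1.430 − √0.6698)/0.001073
  = 1.91480 × (1.19583 − 0.818413) / 0.001073 = 673.505 s.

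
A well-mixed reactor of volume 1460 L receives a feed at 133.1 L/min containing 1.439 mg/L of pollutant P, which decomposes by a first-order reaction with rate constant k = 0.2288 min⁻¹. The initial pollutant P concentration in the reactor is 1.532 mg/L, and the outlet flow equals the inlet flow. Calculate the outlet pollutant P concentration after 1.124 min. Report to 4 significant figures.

1.193 mg/L

Accumulation = in − out − consumed: V dC/dt = Q C_in − Q C − k V C.
dC/dt = (Q/V) C_in − (Q/V + k) C; effective rate a = Q/V + k = 0.0911644 + 0.2288 = 0.319964 min⁻¹.
C_ss = Q C_in/(Q + kV) = 0.410000 mg/L; C(t) = C_ss + (C₀ − C_ss) e^(−a t).
C(1.124) = 0.410000 + (1.12200)·e^(−0.319964·1.124) = 0.410000 + (1.12200)·0.697928 = 1.19307 mg/L.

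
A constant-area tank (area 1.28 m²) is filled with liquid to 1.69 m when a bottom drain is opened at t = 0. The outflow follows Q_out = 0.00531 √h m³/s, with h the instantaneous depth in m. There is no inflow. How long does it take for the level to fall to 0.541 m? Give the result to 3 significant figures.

272 s

A dh/dt = −Q_out = −0.00531 √h.
∫ h^(−1/2) dh = −(0.00531/A) ∫ dt, giving 2√h = 2√h₀ − (0.00531/A) t.
t = 2A(√h₀ − √h)/0.00531 = 2·1.28·(√1.69 − √0.541)/0.00531
  = 2.5600 × (1.3000 − 0.73553) / 0.00531 = 272.14 s.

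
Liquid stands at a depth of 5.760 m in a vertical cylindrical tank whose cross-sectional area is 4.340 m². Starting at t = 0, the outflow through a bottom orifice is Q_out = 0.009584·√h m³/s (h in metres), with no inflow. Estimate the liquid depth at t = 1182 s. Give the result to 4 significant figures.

With no inflow, A dh/dt = −0.009584 √h.
This is separable: 2 d(√h)/dt = −0.009584/A, so √h = √h₀ − (0.009584/(2A)) t.
√h = √5.760 − 0.009584·1182/(2·4.340) = 2.40000 − 1.30510 = 1.09490.
h = 1.09490² = 1.19880 m.

1.199 m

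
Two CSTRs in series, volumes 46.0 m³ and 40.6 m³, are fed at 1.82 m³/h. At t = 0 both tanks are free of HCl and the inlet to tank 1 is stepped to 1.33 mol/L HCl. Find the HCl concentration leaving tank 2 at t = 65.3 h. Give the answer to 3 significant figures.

Species balance on tank i: dCᵢ/dt = (Cᵢ₋₁ − Cᵢ)/τᵢ with τᵢ = Vᵢ/Q.
τ₁ = 46.0/1.82 = 25.275 h; τ₂ = 40.6/1.82 = 22.308 h.
Tank 1: C₁ = C_in(1 − e^(−t/τ₁)). Tank 2 (τ₁ ≠ τ₂): C₂ = C_in[1 − (τ₁ e^(−t/τ₁) − τ₂ e^(−t/τ₂))/(τ₁ − τ₂)].
At t = 65.3: e^(−t/τ₁) = 0.075501, e^(−t/τ₂) = 0.053545.
C₂ = 1.33·[1 − (25.275·0.075501 − 22.308·0.053545)/(2.9670)] = 1.33·0.75942 = 1.0100 mol/L.

1.01 mol/L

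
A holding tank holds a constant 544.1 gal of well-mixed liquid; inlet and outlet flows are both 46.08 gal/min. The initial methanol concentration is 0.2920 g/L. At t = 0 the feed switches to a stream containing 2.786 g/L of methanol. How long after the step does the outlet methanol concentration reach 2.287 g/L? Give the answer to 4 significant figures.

19.00 min

Mass balance on the solute (V constant): V dC/dt = Q(C_in − C), so τ = V/Q = 11.8077 min.
C(t) = C_in + (C₀ − C_in) e^(−t/τ). Set C = 2.287 and solve for t:
e^(−t/τ) = (C − C_in)/(C₀ − C_in) = (2.287 − 2.786)/(0.2920 − 2.786) = 0.200080
t = −τ ln(…) = 11.8077 × 1.60904 = 18.9991 min.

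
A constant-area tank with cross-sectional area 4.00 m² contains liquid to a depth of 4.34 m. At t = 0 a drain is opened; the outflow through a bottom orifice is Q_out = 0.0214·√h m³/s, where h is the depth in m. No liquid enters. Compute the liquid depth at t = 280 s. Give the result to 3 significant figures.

1.78 m

Mass balance (ρ constant): A dh/dt = −0.0214 √h.
This is separable: 2 d(√h)/dt = −0.0214/A, so √h = √h₀ − (0.0214/(2A)) t.
√h = √4.34 − 0.0214·280/(2·4.00) = 2.0833 − 0.74900 = 1.3343.
h = 1.3343² = 1.7803 m.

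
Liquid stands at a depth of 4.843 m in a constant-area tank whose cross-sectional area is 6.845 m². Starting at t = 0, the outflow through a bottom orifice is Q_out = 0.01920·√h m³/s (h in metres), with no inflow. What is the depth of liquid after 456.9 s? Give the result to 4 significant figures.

2.433 m

A dh/dt = −Q_out = −0.01920 √h.
Separate and integrate: 2(√h − √h₀) = −(0.01920/A) t.
√h = √4.843 − 0.01920·456.9/(2·6.845) = 2.20068 − 0.640795 = 1.55989.
h = 1.55989² = 2.43325 m.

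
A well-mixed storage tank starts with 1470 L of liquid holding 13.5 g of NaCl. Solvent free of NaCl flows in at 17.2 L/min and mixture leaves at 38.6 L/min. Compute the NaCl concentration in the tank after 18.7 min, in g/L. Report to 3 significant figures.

0.00711 g/L

Let m(t) be the amount of NaCl. Volume: V(t) = V₀ + (Q_in − Q_out) t = 1470 − 21.400 t; V(18.7) = 1069.8 L.
Solute balance: dm/dt = 0 − Q_out C = −Q_out m/V(t).
Separate: dm/m = −Q_out dt/V(t) ⇒ ln(m/m₀) = −(Q_out/(Q_in−Q_out)) ln(V/V₀).
m = m₀ (V₀/V)^(Q_out/(Q_in−Q_out)) = 13.5 × (1470/1069.8)^(-1.8037) = 7.6104 g.
C = m/V = 7.6104/1069.8 = 0.0071137 g/L.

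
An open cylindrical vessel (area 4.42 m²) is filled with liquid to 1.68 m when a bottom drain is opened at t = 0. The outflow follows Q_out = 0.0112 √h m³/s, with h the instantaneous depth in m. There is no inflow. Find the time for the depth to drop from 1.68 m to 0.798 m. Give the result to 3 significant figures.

318 s

With no inflow, A dh/dt = −0.0112 √h.
∫ h^(−1/2) dh = −(0.0112/A) ∫ dt, giving 2√h = 2√h₀ − (0.0112/A) t.
t = 2A(√h₀ − √h)/0.0112 = 2·4.42·(√1.68 − √0.798)/0.0112
  = 8.8400 × (1.2961 − 0.89331) / 0.0112 = 317.96 s.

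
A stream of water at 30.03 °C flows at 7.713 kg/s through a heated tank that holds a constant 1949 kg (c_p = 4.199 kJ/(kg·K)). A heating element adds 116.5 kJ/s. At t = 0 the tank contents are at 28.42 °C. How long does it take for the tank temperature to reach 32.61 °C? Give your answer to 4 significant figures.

First-law balance (no shaft work): M c_p dT/dt = ṁ c_p (T_in − T) + 116.5.
τ = M/ṁ = 252.690 s; T_ss = T_in + Q̇/(ṁ c_p) = 33.6271 °C.
T(t) = T_ss + (T₀ − T_ss) e^(−t/τ). Set T = 32.61:
e^(−t/τ) = (32.61 − 33.6271)/(28.42 − 33.6271) = 0.195335
t = −252.690 · ln(0.195335) = 412.653 s.

412.7 s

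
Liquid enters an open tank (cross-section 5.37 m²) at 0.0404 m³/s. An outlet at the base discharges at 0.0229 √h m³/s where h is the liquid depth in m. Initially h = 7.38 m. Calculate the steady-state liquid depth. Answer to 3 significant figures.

3.11 m

Level balance: A dh/dt = 0.0404 − 0.0229 √h. Setting dh/dt = 0:
Q_in = 0.0229 √h_ss ⇒ √h_ss = 0.0404/0.0229 = 1.7642.
h_ss = 1.7642² = 3.1124 m. (Since h₀ = 7.38 m > h_ss, the level will fall toward this value.)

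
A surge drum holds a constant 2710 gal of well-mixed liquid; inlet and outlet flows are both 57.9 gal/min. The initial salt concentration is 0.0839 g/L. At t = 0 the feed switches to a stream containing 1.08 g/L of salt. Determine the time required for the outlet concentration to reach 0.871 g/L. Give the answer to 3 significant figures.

Species balance: V dC/dt = Q(C_in − C) ⇒ τ = V/Q = 46.805 min.
C(t) = C_in + (C₀ − C_in) e^(−t/τ). Set C = 0.871 and solve for t:
e^(−t/τ) = (C − C_in)/(C₀ − C_in) = (0.871 − 1.08)/(0.0839 − 1.08) = 0.20982
t = −τ ln(…) = 46.805 × 1.5615 = 73.086 min.

73.1 min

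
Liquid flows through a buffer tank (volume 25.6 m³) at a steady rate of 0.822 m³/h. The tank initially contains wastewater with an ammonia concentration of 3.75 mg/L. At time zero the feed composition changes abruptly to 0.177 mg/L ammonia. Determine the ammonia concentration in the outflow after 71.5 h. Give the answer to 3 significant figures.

0.537 mg/L

Unsteady species balance (constant V, well mixed): V dC/dt = Q(C_in − C).
So dC/dt = (C_in − C)/τ with τ = V/Q = 25.6/0.822 = 31.144 h.
Integrating: C(t) = C_in + (C₀ − C_in) e^(−t/τ).
C(71.5) = 0.177 + (3.75 − 0.177)·e^(−71.5/31.144) = 0.177 + (3.5730)·0.10068 = 0.53673 mg/L.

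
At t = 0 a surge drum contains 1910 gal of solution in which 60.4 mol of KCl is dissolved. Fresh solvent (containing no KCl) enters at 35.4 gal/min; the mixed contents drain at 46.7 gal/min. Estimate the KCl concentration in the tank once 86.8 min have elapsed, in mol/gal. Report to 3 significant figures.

0.00331 mol/gal

Let m(t) be the amount of KCl. Volume: V(t) = V₀ + (Q_in − Q_out) t = 1910 − 11.300 t; V(86.8) = 929.16 gal.
No KCl enters, so dm/dt = −Q_out · (m/V).
Separate: dm/m = −Q_out dt/V(t) ⇒ ln(m/m₀) = −(Q_out/(Q_in−Q_out)) ln(V/V₀).
m = m₀ (V₀/V)^(Q_out/(Q_in−Q_out)) = 60.4 × (1910/929.16)^(-4.1327) = 3.0741 mol.
C = m/V = 3.0741/929.16 = 0.0033085 mol/gal.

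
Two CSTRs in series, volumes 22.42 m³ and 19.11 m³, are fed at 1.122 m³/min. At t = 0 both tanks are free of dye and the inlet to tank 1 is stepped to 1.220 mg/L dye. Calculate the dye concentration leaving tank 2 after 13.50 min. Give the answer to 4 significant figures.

0.2034 mg/L

Species balance on tank i: dCᵢ/dt = (Cᵢ₋₁ − Cᵢ)/τᵢ with τᵢ = Vᵢ/Q.
τ₁ = 22.42/1.122 = 19.9822 min; τ₂ = 19.11/1.122 = 17.0321 min.
Tank 1: C₁ = C_in(1 − e^(−t/τ₁)). Tank 2 (τ₁ ≠ τ₂): C₂ = C_in[1 − (τ₁ e^(−t/τ₁) − τ₂ e^(−t/τ₂))/(τ₁ − τ₂)].
At t = 13.50: e^(−t/τ₁) = 0.508850, e^(−t/τ₂) = 0.452657.
C₂ = 1.220·[1 − (19.9822·0.508850 − 17.0321·0.452657)/(2.95009)] = 1.220·0.166722 = 0.203401 mg/L.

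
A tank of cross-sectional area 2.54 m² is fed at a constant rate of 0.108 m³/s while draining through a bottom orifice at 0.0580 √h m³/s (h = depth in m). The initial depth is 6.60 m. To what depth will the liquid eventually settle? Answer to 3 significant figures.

Level balance: A dh/dt = 0.108 − 0.0580 √h. Setting dh/dt = 0:
Q_in = 0.0580 √h_ss ⇒ √h_ss = 0.108/0.0580 = 1.8621.
h_ss = 1.8621² = 3.4673 m. (Since h₀ = 6.60 m > h_ss, the level will fall toward this value.)

3.47 m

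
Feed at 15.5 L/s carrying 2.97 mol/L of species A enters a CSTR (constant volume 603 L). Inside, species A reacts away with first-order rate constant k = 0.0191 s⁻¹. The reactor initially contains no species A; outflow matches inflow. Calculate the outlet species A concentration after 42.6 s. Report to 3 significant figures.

Species balance: V dC/dt = Q C_in − Q C − k V C.
dC/dt = (Q/V) C_in − (Q/V + k) C; effective rate a = Q/V + k = 0.025705 + 0.0191 = 0.044805 s⁻¹.
C_ss = Q C_in/(Q + kV) = 1.7039 mol/L; C(t) = C_ss + (C₀ − C_ss) e^(−a t).
C(42.6) = 1.7039 + (-1.7039)·e^(−0.044805·42.6) = 1.7039 + (-1.7039)·0.14828 = 1.4513 mol/L.

1.45 mol/L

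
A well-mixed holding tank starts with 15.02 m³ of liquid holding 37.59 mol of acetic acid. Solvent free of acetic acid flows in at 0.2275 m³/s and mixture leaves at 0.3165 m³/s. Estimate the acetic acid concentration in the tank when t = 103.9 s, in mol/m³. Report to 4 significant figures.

0.2172 mol/m³

Total volume: dV/dt = Q_in − Q_out = -0.0890000 m³/s, so V(t) = 15.02 − 0.0890000 t and V(103.9) = 5.77290 m³.
Solute balance: dm/dt = 0 − Q_out C = −Q_out m/V(t).
Separate: dm/m = −Q_out dt/V(t) ⇒ ln(m/m₀) = −(Q_out/(Q_in−Q_out)) ln(V/V₀).
m = m₀ (V₀/V)^(Q_out/(Q_in−Q_out)) = 37.59 × (15.02/5.77290)^(-3.55618) = 1.25394 mol.
C = m/V = 1.25394/5.77290 = 0.217211 mol/m³.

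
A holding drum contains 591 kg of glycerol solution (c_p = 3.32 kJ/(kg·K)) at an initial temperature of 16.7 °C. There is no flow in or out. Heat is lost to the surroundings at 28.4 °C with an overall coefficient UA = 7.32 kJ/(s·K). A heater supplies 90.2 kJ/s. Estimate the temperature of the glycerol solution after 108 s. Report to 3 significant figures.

24.7 °C

M c_p dT/dt = −UA(T − T_amb) + Q̇.
dT/dt = (T_ss − T)/τ with T_ss = T_amb + Q̇/UA = 28.4 + 90.2/7.32 = 40.722 °C, τ = M c_p/UA = 591·3.32/7.32 = 268.05 s.
This is linear first-order; T(t) = T_ss + (T₀ − T_ss) e^(−t/τ).
T(108) = 40.722 + (-24.022)·0.66837 = 24.667 °C.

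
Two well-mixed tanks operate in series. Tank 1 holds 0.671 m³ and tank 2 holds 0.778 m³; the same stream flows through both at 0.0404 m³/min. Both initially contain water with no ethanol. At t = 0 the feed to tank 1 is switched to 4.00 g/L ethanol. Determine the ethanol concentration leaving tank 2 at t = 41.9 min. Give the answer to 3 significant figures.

2.71 g/L

Species balance on tank i: dCᵢ/dt = (Cᵢ₋₁ − Cᵢ)/τᵢ with τᵢ = Vᵢ/Q.
τ₁ = 0.671/0.0404 = 16.609 min; τ₂ = 0.778/0.0404 = 19.257 min.
Tank 1: C₁ = C_in(1 − e^(−t/τ₁)). Tank 2 (τ₁ ≠ τ₂): C₂ = C_in[1 − (τ₁ e^(−t/τ₁) − τ₂ e^(−t/τ₂))/(τ₁ − τ₂)].
At t = 41.9: e^(−t/τ₁) = 0.080239, e^(−t/τ₂) = 0.11352.
C₂ = 4.00·[1 − (16.609·0.080239 − 19.257·0.11352)/(-2.6485)] = 4.00·0.67778 = 2.7111 g/L.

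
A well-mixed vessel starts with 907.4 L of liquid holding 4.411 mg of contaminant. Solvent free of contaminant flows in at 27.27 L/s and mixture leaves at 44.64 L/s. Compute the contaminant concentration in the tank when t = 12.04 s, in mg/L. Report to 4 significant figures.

0.003222 mg/L

Total volume: dV/dt = Q_in − Q_out = -17.3700 L/s, so V(t) = 907.4 − 17.3700 t and V(12.04) = 698.265 L.
Species balance (pure solvent in): dm/dt = −Q_out · m/V(t).
dm/m = −Q_out dt/(V₀ − 17.3700 t); integrating gives ln(m/m₀) = −(Q_out/(Q_in−Q_out)) ln(V/V₀).
m = m₀ (V₀/V)^(Q_out/(Q_in−Q_out)) = 4.411 × (907.4/698.265)^(-2.56995) = 2.24974 mg.
C = m/V = 2.24974/698.265 = 0.00322190 mg/L.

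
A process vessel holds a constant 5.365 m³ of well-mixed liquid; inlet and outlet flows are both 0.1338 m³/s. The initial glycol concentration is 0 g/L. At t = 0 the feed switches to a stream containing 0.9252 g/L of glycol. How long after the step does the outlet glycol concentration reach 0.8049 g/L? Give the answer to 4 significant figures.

Species balance: V dC/dt = Q(C_in − C) ⇒ τ = V/Q = 40.0972 s.
C(t) = C_in + (C₀ − C_in) e^(−t/τ). Set C = 0.8049 and solve for t:
e^(−t/τ) = (C − C_in)/(C₀ − C_in) = (0.8049 − 0.9252)/(0 − 0.9252) = 0.130026
t = −τ ln(…) = 40.0972 × 2.04002 = 81.7991 s.

81.80 s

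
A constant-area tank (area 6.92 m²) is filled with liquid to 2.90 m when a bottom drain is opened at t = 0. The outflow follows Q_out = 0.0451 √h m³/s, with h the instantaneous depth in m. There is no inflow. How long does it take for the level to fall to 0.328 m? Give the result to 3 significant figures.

347 s

A dh/dt = −Q_out = −0.0451 √h.
Separate and integrate: 2(√h − √h₀) = −(0.0451/A) t.
t = 2A(√h₀ − √h)/0.0451 = 2·6.92·(√2.90 − √0.328)/0.0451
  = 13.840 × (1.7029 − 0.57271) / 0.0451 = 346.84 s.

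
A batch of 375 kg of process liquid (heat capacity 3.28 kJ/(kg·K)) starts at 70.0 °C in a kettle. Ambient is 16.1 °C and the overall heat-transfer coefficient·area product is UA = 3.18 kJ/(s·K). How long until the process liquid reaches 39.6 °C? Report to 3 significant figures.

321 s

M c_p dT/dt = −UA(T − T_amb).
τ = M c_p/UA = 386.79 s; T_ss = T_amb = 16.100 °C.
T(t) = T_ss + (T₀ − T_ss)e^(−t/τ); set T = 39.6:
t = −τ ln[(T − T_ss)/(T₀ − T_ss)] = −386.79 · ln(0.43599) = 321.09 s.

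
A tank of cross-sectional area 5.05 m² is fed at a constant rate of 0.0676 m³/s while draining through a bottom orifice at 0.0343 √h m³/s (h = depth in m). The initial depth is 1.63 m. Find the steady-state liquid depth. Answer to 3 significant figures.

3.88 m

Accumulation of liquid (constant cross-section A): A dh/dt = Q_in − 0.0343 √h. At steady state dh/dt = 0:
Q_in = 0.0343 √h_ss ⇒ √h_ss = 0.0676/0.0343 = 1.9708.
h_ss = 1.9708² = 3.8842 m. (Since h₀ = 1.63 m < h_ss, the level will rise toward this value.)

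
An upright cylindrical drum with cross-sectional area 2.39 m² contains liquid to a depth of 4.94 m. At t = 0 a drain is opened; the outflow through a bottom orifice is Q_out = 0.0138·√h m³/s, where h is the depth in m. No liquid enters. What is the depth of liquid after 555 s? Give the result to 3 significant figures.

A dh/dt = −Q_out = −0.0138 √h.
This is separable: 2 d(√h)/dt = −0.0138/A, so √h = √h₀ − (0.0138/(2A)) t.
√h = √4.94 − 0.0138·555/(2·2.39) = 2.2226 − 1.6023 = 0.62031.
h = 0.62031² = 0.38478 m.

0.385 m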